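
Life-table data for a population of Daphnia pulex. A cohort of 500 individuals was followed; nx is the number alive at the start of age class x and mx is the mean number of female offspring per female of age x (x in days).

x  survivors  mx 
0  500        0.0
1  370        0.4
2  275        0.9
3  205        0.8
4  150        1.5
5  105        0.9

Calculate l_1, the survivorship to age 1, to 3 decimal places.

l_1 = n_1/n_0 = 370/500 = 0.74 → 0.740

0.740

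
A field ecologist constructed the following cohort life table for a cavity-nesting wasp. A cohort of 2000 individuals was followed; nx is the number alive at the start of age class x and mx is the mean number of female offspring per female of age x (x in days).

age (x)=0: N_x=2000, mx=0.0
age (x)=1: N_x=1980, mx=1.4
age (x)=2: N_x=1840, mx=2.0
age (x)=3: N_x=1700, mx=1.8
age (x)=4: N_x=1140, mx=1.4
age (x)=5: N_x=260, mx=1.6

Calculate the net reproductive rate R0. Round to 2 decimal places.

lx = nx/n0 = nx/2000: 1, 0.99, 0.92, 0.85, 0.57, 0.13
lx·mx by age: 0, 1.386, 1.84, 1.53, 0.798, 0.208
R0 = Σ lx·mx = 5.762 → 5.76

5.76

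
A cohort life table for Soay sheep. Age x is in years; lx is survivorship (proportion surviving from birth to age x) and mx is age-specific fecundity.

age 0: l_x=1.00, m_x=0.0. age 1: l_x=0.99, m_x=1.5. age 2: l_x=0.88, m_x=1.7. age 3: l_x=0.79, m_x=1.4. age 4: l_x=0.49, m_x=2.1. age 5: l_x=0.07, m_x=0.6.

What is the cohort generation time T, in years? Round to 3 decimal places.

2.350

lx·mx: 0, 1.485, 1.496, 1.106, 1.029, 0.042 → R0 = 5.158
x·lx·mx: 0, 1.485, 2.992, 3.318, 4.116, 0.21 → Σ = 12.121
T = 12.121 / 5.158 = 2.349942… → 2.350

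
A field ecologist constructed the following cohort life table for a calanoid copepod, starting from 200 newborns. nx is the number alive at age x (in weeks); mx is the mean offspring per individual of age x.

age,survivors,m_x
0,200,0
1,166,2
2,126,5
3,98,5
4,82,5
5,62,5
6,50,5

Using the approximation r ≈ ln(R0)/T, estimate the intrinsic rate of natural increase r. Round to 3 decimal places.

0.779

lx = nx/n0 = nx/200: 1, 0.83, 0.63, 0.49, 0.41, 0.31, 0.25
R0 = Σ lx·mx = 0 + 1.66 + 3.15 + 2.45 + 2.05 + 1.55 + 1.25 = 12.11
Σ x·lx·mx = 38.76; T = 38.76/12.11 = 3.20066…
r ≈ ln(R0)/T = ln(12.11)/3.20066… = 0.77922… → 0.779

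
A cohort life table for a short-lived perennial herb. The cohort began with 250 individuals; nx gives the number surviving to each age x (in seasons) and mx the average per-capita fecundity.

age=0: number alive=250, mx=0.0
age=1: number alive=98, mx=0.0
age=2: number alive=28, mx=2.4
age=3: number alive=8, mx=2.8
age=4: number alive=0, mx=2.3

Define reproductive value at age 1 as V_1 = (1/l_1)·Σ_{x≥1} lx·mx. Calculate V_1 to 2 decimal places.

0.91

lx = nx/n0 = nx/250: 1, 0.392, 0.112, 0.032, 0
lx·mx for x ≥ 1: 0, 0.2688, 0.0896, 0 → sum = 0.3584
V_1 = 0.3584 / l_1 = 0.3584 / 0.392 = 0.914286… → 0.91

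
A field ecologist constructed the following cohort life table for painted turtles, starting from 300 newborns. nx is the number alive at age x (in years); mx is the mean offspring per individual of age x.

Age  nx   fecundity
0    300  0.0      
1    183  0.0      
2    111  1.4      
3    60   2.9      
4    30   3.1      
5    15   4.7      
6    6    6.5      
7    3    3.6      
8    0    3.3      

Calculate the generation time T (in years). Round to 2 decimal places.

lx = nx/n0 = nx/300: 1, 0.61, 0.37, 0.2, 0.1, 0.05, 0.02, 0.01, 0
lx·mx: 0, 0, 0.518, 0.58, 0.31, 0.235, 0.13, 0.036, 0 → R0 = 1.809
x·lx·mx: 0, 0, 1.036, 1.74, 1.24, 1.175, 0.78, 0.252, 0 → Σ = 6.223
T = 6.223 / 1.809 = 3.440022… → 3.44

3.44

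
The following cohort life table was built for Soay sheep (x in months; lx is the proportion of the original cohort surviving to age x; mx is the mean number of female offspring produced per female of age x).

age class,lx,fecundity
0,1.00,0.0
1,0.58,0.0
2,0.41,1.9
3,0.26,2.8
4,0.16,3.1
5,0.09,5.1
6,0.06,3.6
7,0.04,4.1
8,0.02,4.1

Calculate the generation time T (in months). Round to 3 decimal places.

3.803

lx·mx: 0, 0, 0.779, 0.728, 0.496, 0.459, 0.216, 0.164, 0.082 → R0 = 2.924
x·lx·mx: 0, 0, 1.558, 2.184, 1.984, 2.295, 1.296, 1.148, 0.656 → Σ = 11.121
T = 11.121 / 2.924 = 3.803352… → 3.803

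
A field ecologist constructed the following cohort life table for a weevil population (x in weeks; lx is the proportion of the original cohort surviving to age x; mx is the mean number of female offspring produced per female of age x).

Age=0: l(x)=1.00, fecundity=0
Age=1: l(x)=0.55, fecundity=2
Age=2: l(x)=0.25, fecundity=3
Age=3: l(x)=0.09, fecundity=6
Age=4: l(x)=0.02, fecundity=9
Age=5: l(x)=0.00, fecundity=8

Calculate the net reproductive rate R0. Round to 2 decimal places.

lx·mx by age: 0, 1.1, 0.75, 0.54, 0.18, 0
R0 = Σ lx·mx = 2.57 → 2.57

2.57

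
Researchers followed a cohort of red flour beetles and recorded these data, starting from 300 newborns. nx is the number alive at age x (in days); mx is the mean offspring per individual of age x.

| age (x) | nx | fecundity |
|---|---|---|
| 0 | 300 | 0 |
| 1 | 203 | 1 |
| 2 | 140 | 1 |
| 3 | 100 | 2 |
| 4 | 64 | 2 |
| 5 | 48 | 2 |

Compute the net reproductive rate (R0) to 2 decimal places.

lx = nx/n0 = nx/300: 1, 0.67667…, 0.46667…, 0.33333…, 0.21333…, 0.16
lx·mx by age: 0, 0.676667…, 0.466667…, 0.666667…, 0.426667…, 0.32
R0 = Σ lx·mx = 2.556667… → 2.56

2.56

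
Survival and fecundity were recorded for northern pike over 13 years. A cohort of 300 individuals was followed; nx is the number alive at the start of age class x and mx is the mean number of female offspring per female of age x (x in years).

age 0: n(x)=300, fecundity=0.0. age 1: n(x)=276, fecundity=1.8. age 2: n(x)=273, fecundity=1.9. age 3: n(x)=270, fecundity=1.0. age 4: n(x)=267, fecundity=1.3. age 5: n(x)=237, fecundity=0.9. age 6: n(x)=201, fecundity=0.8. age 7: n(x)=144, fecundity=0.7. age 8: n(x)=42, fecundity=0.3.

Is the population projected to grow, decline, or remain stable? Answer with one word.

lx = nx/n0 = nx/300: 1, 0.92, 0.91, 0.9, 0.89, 0.79, 0.67, 0.48, 0.14
R0 = Σ lx·mx = 0 + 1.656 + 1.729 + 0.9 + 1.157 + 0.711 + 0.536 + 0.336 + 0.042 = 7.067
R0 > 1, so the population is growing.

growing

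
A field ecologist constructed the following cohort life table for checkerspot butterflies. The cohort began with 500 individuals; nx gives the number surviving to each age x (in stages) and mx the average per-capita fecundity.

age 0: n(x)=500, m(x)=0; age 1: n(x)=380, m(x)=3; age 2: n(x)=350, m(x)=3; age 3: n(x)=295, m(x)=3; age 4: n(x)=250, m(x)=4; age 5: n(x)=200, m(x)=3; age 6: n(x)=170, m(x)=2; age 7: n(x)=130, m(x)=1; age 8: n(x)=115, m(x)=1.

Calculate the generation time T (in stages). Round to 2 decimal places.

3.19

lx = nx/n0 = nx/500: 1, 0.76, 0.7, 0.59, 0.5, 0.4, 0.34, 0.26, 0.23
lx·mx: 0, 2.28, 2.1, 1.77, 2, 1.2, 0.68, 0.26, 0.23 → R0 = 10.52
x·lx·mx: 0, 2.28, 4.2, 5.31, 8, 6, 4.08, 1.82, 1.84 → Σ = 33.53
T = 33.53 / 10.52 = 3.187262… → 3.19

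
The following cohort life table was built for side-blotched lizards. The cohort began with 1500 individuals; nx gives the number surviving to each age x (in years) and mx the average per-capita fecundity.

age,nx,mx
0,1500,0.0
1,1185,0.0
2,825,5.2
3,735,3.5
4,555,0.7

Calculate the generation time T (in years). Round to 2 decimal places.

lx = nx/n0 = nx/1500: 1, 0.79, 0.55, 0.49, 0.37
lx·mx: 0, 0, 2.86, 1.715, 0.259 → R0 = 4.834
x·lx·mx: 0, 0, 5.72, 5.145, 1.036 → Σ = 11.901
T = 11.901 / 4.834 = 2.461936… → 2.46

2.46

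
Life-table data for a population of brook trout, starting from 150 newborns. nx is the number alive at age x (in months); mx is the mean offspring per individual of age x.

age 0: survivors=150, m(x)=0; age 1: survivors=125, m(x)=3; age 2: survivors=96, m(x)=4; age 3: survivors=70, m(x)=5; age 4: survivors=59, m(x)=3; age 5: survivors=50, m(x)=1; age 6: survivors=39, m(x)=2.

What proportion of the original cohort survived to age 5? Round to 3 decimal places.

l_5 = n_5/n_0 = 50/150 = 0.333333… → 0.333

0.333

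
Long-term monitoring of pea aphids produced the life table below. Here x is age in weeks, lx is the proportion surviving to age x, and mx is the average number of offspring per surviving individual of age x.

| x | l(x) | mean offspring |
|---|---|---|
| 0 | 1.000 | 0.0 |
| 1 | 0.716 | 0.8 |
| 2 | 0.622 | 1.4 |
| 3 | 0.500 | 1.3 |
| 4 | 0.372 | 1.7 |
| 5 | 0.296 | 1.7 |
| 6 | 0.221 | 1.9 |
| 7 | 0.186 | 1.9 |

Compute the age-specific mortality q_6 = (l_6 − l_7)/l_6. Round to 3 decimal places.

0.158

q_6 = (l_6 − l_7) / l_6 = (0.221 − 0.186) / 0.221
     = 0.035 / 0.221 = 0.158371… → 0.158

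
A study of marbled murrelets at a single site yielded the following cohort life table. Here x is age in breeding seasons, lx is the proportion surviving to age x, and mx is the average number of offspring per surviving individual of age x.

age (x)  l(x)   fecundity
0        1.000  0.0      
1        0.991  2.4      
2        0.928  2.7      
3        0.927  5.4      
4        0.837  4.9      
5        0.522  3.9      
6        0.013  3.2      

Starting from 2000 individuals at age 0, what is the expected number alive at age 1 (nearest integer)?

Expected survivors = N0 · l_1 = 2000 × 0.991 = 1982 → 1982

1982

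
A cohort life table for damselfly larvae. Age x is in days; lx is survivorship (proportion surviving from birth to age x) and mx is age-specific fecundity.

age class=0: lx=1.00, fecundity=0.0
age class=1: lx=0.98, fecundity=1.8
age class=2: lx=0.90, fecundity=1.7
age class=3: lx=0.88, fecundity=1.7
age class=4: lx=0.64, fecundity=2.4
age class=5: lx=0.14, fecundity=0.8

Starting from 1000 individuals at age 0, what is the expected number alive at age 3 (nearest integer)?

Expected survivors = N0 · l_3 = 1000 × 0.88 = 880 → 880

880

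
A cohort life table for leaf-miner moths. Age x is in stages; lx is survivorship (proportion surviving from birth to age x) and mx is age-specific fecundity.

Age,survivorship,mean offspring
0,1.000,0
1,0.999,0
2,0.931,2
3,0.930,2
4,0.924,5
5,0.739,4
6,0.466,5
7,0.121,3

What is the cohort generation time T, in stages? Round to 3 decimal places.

lx·mx: 0, 0, 1.862, 1.86, 4.62, 2.956, 2.33, 0.363 → R0 = 13.991
x·lx·mx: 0, 0, 3.724, 5.58, 18.48, 14.78, 13.98, 2.541 → Σ = 59.085
T = 59.085 / 13.991 = 4.223072… → 4.223

4.223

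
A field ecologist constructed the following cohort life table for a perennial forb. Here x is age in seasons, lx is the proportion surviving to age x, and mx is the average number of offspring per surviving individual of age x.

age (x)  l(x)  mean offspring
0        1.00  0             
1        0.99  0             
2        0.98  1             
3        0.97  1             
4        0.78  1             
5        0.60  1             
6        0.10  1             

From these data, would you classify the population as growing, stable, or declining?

growing

R0 = Σ lx·mx = 0 + 0 + 0.98 + 0.97 + 0.78 + 0.6 + 0.1 = 3.43
R0 > 1, so the population is growing.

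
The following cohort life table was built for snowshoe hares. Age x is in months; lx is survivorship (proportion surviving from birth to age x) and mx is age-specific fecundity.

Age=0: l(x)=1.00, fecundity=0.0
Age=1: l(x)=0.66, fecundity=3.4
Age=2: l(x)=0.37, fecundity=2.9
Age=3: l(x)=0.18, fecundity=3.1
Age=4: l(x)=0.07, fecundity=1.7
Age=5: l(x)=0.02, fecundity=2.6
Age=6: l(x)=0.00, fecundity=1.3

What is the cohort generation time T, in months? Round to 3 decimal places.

1.681

lx·mx: 0, 2.244, 1.073, 0.558, 0.119, 0.052, 0 → R0 = 4.046
x·lx·mx: 0, 2.244, 2.146, 1.674, 0.476, 0.26, 0 → Σ = 6.8
T = 6.8 / 4.046 = 1.680672… → 1.681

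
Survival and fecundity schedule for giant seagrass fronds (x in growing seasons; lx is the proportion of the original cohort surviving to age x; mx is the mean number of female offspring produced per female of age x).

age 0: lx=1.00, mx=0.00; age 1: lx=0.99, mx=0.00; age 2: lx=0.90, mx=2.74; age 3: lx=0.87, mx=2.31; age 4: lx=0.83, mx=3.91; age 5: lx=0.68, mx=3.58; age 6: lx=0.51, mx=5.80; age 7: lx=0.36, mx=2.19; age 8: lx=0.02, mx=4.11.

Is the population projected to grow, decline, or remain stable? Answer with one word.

growing

R0 = Σ lx·mx = 0 + 0 + 2.466 + 2.0097 + 3.2453 + 2.4344 + 2.958 + 0.7884 + 0.0822 = 13.984
R0 > 1, so the population is growing.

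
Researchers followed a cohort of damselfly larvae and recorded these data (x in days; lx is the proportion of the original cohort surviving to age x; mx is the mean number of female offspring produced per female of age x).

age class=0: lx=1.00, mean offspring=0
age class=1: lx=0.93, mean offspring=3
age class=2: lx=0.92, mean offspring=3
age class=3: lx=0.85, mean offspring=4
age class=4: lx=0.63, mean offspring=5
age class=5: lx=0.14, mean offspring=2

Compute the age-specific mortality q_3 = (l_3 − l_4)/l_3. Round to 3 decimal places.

0.259

q_3 = (l_3 − l_4) / l_3 = (0.85 − 0.63) / 0.85
     = 0.22 / 0.85 = 0.258824… → 0.259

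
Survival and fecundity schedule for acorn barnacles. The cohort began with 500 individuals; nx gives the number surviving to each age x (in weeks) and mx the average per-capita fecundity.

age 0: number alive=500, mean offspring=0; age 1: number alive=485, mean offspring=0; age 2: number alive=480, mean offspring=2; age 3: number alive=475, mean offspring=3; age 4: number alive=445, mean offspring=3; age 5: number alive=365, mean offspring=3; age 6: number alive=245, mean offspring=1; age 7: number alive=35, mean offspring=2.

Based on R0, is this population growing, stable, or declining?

growing

lx = nx/n0 = nx/500: 1, 0.97, 0.96, 0.95, 0.89, 0.73, 0.49, 0.07
R0 = Σ lx·mx = 0 + 0 + 1.92 + 2.85 + 2.67 + 2.19 + 0.49 + 0.14 = 10.26
R0 > 1, so the population is growing.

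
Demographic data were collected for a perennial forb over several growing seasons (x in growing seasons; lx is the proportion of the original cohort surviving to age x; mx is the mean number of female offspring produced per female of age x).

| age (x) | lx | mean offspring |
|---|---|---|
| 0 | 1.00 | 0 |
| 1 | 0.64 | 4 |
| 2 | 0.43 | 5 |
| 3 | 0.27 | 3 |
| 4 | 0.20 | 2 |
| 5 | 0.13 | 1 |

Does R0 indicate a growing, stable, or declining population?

growing

R0 = Σ lx·mx = 0 + 2.56 + 2.15 + 0.81 + 0.4 + 0.13 = 6.05
R0 > 1, so the population is growing.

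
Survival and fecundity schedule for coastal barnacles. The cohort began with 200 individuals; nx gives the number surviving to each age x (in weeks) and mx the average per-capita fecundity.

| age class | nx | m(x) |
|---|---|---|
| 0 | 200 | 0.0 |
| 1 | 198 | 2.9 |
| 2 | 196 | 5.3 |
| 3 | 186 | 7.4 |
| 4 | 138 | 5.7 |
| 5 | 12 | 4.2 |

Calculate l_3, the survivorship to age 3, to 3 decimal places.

0.930

l_3 = n_3/n_0 = 186/200 = 0.93 → 0.930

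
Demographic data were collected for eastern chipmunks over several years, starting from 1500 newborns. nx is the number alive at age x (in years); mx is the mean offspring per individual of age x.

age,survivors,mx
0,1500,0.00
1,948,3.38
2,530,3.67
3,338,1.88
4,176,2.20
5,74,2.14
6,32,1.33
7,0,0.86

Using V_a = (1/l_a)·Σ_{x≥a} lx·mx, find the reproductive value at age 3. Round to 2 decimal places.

3.62

lx = nx/n0 = nx/1500: 1, 0.632, 0.35333…, 0.22533…, 0.11733…, 0.04933…, 0.02133…, 0
lx·mx for x ≥ 3: 0.423627…, 0.258133…, 0.105573…, 0.028373…, 0 → sum = 0.815707…
V_3 = 0.815707… / l_3 = 0.815707… / 0.225333… = 3.62… → 3.62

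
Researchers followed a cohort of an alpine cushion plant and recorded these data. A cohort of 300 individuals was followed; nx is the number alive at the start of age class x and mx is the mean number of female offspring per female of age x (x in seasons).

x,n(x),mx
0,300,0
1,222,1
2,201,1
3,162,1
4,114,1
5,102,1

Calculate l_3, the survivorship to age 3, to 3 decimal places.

l_3 = n_3/n_0 = 162/300 = 0.54 → 0.540

0.540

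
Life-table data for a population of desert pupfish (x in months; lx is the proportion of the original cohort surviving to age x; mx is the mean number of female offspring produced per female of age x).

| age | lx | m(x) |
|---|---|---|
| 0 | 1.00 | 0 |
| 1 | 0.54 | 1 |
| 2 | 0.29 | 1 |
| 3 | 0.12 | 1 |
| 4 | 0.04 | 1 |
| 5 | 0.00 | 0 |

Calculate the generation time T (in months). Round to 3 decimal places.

1.657

lx·mx: 0, 0.54, 0.29, 0.12, 0.04, 0 → R0 = 0.99
x·lx·mx: 0, 0.54, 0.58, 0.36, 0.16, 0 → Σ = 1.64
T = 1.64 / 0.99 = 1.656566… → 1.657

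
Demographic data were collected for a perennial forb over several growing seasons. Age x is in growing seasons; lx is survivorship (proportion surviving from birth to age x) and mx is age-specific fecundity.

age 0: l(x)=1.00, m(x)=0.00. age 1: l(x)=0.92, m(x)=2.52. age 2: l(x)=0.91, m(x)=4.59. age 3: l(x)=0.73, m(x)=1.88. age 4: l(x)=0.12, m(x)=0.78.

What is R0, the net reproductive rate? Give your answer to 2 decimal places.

lx·mx by age: 0, 2.3184, 4.1769, 1.3724, 0.0936
R0 = Σ lx·mx = 7.9613 → 7.96

7.96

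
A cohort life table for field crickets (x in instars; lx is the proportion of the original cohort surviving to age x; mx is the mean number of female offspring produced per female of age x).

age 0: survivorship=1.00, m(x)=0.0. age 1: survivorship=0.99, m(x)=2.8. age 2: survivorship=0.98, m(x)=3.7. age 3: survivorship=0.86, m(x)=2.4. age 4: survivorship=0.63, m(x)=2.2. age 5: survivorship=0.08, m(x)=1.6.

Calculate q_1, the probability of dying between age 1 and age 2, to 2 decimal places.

0.01

q_1 = (l_1 − l_2) / l_1 = (0.99 − 0.98) / 0.99
     = 0.01 / 0.99 = 0.010101… → 0.01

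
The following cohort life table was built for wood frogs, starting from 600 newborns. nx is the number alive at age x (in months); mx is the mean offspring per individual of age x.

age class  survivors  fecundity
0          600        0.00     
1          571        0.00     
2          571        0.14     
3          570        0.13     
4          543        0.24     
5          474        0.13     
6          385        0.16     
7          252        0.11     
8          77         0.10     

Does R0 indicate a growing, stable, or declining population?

lx = nx/n0 = nx/600: 1, 0.95167…, 0.95167…, 0.95, 0.905, 0.79, 0.64167…, 0.42, 0.12833…
R0 = Σ lx·mx = 0 + 0 + 0.133233… + 0.1235 + 0.2172 + 0.1027 + 0.102667… + 0.0462 + 0.012833… = 0.738333…
R0 < 1, so the population is declining.

declining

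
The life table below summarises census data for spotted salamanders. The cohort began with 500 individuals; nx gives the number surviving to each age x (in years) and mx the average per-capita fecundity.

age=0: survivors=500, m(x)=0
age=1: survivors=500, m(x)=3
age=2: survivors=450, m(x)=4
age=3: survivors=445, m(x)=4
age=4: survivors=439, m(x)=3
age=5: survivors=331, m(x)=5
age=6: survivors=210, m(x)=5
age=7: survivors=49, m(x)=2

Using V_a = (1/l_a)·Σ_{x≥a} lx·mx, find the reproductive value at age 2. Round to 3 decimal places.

lx = nx/n0 = nx/500: 1, 1, 0.9, 0.89, 0.878, 0.662, 0.42, 0.098
lx·mx for x ≥ 2: 3.6, 3.56, 2.634, 3.31, 2.1, 0.196 → sum = 15.4
V_2 = 15.4 / l_2 = 15.4 / 0.9 = 17.111111… → 17.111

17.111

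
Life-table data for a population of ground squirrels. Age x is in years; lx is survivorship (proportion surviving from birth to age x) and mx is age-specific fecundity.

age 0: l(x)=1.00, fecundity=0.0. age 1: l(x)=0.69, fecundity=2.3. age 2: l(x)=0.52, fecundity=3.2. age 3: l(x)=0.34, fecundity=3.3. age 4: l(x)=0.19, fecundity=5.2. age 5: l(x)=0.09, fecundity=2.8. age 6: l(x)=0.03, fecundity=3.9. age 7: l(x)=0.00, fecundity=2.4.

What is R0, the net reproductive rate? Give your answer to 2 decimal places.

5.73

lx·mx by age: 0, 1.587, 1.664, 1.122, 0.988, 0.252, 0.117, 0
R0 = Σ lx·mx = 5.73 → 5.73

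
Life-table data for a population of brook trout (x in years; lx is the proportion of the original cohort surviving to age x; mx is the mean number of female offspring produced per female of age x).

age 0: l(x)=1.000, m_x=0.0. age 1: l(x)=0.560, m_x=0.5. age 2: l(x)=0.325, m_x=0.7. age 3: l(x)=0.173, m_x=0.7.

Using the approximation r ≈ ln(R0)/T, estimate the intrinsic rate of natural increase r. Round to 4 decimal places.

R0 = Σ lx·mx = 0 + 0.28 + 0.2275 + 0.1211 = 0.6286
Σ x·lx·mx = 1.0983; T = 1.0983/0.6286 = 1.74722…
r ≈ ln(R0)/T = ln(0.6286)/1.74722… = -0.265714… → -0.2657

-0.2657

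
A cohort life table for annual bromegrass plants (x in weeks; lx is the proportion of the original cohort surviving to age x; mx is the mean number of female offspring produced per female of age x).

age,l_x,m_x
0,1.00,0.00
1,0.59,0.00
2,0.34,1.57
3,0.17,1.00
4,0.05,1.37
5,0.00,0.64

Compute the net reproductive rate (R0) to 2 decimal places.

0.77

lx·mx by age: 0, 0, 0.5338, 0.17, 0.0685, 0
R0 = Σ lx·mx = 0.7723 → 0.77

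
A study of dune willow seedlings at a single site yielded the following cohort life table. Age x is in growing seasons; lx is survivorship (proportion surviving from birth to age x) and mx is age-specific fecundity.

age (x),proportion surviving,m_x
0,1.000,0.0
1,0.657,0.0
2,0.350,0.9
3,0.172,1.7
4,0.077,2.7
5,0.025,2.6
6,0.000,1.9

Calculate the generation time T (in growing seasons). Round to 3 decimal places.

lx·mx: 0, 0, 0.315, 0.2924, 0.2079, 0.065, 0 → R0 = 0.8803
x·lx·mx: 0, 0, 0.63, 0.8772, 0.8316, 0.325, 0 → Σ = 2.6638
T = 2.6638 / 0.8803 = 3.026014… → 3.026

3.026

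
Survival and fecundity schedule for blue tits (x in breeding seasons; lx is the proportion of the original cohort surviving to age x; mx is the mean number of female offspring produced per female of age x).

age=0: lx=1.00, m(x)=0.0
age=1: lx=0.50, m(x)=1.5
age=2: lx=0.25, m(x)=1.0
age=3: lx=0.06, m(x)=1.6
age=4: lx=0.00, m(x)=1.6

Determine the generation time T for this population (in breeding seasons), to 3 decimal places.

1.403

lx·mx: 0, 0.75, 0.25, 0.096, 0 → R0 = 1.096
x·lx·mx: 0, 0.75, 0.5, 0.288, 0 → Σ = 1.538
T = 1.538 / 1.096 = 1.403285… → 1.403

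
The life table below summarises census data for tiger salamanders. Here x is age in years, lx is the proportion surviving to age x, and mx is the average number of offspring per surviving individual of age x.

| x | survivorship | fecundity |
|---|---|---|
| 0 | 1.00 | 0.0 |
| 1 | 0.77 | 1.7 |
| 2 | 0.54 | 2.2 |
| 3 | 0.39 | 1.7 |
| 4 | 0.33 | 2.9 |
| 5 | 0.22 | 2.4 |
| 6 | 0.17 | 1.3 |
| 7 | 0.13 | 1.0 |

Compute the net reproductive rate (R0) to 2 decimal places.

lx·mx by age: 0, 1.309, 1.188, 0.663, 0.957, 0.528, 0.221, 0.13
R0 = Σ lx·mx = 4.996 → 5.00

5.00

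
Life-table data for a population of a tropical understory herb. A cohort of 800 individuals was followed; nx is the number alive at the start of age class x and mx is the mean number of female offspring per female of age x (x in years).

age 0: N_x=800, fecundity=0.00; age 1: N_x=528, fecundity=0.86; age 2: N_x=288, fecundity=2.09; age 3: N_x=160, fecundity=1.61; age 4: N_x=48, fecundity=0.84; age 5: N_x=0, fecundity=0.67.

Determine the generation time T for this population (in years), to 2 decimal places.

lx = nx/n0 = nx/800: 1, 0.66, 0.36, 0.2, 0.06, 0
lx·mx: 0, 0.5676, 0.7524, 0.322, 0.0504, 0 → R0 = 1.6924
x·lx·mx: 0, 0.5676, 1.5048, 0.966, 0.2016, 0 → Σ = 3.24
T = 3.24 / 1.6924 = 1.914441… → 1.91

1.91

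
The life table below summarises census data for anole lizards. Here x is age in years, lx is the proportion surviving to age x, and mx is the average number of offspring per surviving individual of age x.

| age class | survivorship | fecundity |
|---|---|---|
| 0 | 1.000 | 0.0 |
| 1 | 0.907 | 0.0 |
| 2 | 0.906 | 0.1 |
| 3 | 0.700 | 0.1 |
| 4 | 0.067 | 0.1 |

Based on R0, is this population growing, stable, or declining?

declining

R0 = Σ lx·mx = 0 + 0 + 0.0906 + 0.07 + 0.0067 = 0.1673
R0 < 1, so the population is declining.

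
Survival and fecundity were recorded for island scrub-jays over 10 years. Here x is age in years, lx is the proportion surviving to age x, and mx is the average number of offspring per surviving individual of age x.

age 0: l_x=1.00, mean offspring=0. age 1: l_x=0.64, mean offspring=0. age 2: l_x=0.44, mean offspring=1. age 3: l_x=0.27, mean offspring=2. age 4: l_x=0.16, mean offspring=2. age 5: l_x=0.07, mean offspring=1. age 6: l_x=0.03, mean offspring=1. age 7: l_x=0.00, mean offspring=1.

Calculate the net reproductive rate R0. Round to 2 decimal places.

1.40

lx·mx by age: 0, 0, 0.44, 0.54, 0.32, 0.07, 0.03, 0
R0 = Σ lx·mx = 1.4 → 1.40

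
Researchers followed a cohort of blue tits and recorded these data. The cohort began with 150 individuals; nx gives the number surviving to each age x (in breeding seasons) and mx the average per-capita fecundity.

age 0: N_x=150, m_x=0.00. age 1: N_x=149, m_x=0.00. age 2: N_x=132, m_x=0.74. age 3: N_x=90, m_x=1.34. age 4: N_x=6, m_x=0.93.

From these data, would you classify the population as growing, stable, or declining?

lx = nx/n0 = nx/150: 1, 0.99333…, 0.88, 0.6, 0.04
R0 = Σ lx·mx = 0 + 0 + 0.6512 + 0.804 + 0.0372 = 1.4924…
R0 > 1, so the population is growing.

growing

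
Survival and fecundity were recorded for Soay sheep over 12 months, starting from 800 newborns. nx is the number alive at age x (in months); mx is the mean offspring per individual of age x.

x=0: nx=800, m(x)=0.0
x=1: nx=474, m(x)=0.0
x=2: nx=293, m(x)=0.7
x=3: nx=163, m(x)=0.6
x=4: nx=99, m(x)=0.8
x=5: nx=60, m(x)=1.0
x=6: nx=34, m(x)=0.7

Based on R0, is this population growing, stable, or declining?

declining

lx = nx/n0 = nx/800: 1, 0.5925, 0.36625, 0.20375, 0.12375, 0.075, 0.0425
R0 = Σ lx·mx = 0 + 0 + 0.256375 + 0.12225 + 0.099 + 0.075 + 0.02975 = 0.582375
R0 < 1, so the population is declining.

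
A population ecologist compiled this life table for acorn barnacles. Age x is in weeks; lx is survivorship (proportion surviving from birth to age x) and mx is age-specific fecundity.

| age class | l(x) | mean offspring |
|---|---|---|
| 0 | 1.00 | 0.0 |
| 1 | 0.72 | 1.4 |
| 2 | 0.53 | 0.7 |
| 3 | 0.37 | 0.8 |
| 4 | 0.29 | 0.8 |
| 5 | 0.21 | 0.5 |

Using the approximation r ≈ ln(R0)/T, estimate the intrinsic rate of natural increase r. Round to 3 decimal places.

0.344

R0 = Σ lx·mx = 0 + 1.008 + 0.371 + 0.296 + 0.232 + 0.105 = 2.012
Σ x·lx·mx = 4.091; T = 4.091/2.012 = 2.0333…
r ≈ ln(R0)/T = ln(2.012)/2.0333… = 0.34384… → 0.344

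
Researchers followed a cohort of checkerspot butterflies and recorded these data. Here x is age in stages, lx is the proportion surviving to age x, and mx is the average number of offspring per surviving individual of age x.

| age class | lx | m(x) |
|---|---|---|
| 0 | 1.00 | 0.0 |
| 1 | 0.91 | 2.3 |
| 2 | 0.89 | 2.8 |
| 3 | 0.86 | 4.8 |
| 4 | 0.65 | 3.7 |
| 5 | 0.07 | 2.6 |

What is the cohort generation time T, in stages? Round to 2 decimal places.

lx·mx: 0, 2.093, 2.492, 4.128, 2.405, 0.182 → R0 = 11.3
x·lx·mx: 0, 2.093, 4.984, 12.384, 9.62, 0.91 → Σ = 29.991
T = 29.991 / 11.3 = 2.654071… → 2.65

2.65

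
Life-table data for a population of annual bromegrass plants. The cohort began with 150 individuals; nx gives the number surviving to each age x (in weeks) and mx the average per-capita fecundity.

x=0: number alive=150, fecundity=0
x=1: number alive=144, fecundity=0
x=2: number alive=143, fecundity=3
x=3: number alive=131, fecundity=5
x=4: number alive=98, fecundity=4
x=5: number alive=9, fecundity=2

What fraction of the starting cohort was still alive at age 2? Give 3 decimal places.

0.953

l_2 = n_2/n_0 = 143/150 = 0.953333… → 0.953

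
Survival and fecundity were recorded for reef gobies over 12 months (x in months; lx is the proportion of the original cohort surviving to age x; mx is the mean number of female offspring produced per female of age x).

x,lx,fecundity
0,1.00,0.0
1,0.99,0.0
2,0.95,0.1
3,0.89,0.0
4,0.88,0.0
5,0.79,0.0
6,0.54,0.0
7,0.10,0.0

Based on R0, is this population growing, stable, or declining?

R0 = Σ lx·mx = 0 + 0 + 0.095 + 0 + 0 + 0 + 0 + 0 = 0.095
R0 < 1, so the population is declining.

declining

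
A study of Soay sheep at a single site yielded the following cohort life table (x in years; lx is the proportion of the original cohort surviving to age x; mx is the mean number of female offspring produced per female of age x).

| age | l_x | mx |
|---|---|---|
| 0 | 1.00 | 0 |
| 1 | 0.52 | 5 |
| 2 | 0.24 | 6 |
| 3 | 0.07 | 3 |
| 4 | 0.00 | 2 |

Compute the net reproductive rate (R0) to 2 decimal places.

lx·mx by age: 0, 2.6, 1.44, 0.21, 0
R0 = Σ lx·mx = 4.25 → 4.25

4.25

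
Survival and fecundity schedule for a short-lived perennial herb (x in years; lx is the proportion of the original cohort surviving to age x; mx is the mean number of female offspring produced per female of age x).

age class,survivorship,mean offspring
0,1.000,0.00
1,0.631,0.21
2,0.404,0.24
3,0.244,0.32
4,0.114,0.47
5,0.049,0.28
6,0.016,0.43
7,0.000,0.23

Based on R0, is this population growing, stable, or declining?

declining

R0 = Σ lx·mx = 0 + 0.13251 + 0.09696 + 0.07808 + 0.05358 + 0.01372 + 0.00688 + 0 = 0.38173
R0 < 1, so the population is declining.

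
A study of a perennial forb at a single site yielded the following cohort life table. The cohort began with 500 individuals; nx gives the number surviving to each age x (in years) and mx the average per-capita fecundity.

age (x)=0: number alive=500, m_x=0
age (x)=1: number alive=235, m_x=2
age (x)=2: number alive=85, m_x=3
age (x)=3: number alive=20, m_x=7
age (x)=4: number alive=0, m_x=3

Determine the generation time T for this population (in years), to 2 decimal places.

lx = nx/n0 = nx/500: 1, 0.47, 0.17, 0.04, 0
lx·mx: 0, 0.94, 0.51, 0.28, 0 → R0 = 1.73
x·lx·mx: 0, 0.94, 1.02, 0.84, 0 → Σ = 2.8
T = 2.8 / 1.73 = 1.618497… → 1.62

1.62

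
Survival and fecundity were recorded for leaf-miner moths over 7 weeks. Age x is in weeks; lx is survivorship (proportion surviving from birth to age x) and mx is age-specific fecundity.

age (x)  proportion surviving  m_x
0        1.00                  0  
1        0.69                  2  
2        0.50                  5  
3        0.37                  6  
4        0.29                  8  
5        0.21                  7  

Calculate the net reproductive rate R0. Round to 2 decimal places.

9.89

lx·mx by age: 0, 1.38, 2.5, 2.22, 2.32, 1.47
R0 = Σ lx·mx = 9.89 → 9.89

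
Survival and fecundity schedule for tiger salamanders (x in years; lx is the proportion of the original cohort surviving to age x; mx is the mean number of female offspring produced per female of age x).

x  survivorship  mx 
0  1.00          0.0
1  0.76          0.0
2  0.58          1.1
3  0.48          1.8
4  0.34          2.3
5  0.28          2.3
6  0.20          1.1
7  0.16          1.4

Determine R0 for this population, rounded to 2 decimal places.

3.37

lx·mx by age: 0, 0, 0.638, 0.864, 0.782, 0.644, 0.22, 0.224
R0 = Σ lx·mx = 3.372 → 3.37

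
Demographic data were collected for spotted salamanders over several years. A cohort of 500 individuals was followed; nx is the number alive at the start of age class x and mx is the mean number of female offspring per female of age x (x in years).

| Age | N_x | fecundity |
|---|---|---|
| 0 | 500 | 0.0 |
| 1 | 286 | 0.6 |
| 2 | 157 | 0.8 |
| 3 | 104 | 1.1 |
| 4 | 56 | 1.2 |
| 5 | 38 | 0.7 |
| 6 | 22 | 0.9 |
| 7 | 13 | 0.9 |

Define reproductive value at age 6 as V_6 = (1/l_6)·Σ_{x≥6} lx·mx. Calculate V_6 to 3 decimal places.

1.432

lx = nx/n0 = nx/500: 1, 0.572, 0.314, 0.208, 0.112, 0.076, 0.044, 0.026
lx·mx for x ≥ 6: 0.0396, 0.0234 → sum = 0.063
V_6 = 0.063 / l_6 = 0.063 / 0.044 = 1.431818… → 1.432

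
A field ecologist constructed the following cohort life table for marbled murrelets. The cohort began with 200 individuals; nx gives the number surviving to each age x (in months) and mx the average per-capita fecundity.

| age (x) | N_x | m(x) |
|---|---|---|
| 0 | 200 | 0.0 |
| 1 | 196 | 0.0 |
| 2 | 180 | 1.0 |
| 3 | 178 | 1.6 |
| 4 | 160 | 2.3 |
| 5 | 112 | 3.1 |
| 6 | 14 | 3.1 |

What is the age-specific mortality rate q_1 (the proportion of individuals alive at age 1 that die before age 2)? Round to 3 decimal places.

0.082

lx = nx/n0 = nx/200: 1, 0.98, 0.9, 0.89, 0.8, 0.56, 0.07
q_1 = (l_1 − l_2) / l_1 = (0.98 − 0.9) / 0.98
     = 0.08 / 0.98 = 0.081633… → 0.082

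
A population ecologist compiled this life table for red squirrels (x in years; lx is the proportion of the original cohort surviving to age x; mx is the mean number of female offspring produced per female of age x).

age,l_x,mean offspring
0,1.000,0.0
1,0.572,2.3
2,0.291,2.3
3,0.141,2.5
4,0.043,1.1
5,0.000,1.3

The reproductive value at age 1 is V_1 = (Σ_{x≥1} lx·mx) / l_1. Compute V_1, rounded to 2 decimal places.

4.17

lx·mx for x ≥ 1: 1.3156, 0.6693, 0.3525, 0.0473, 0 → sum = 2.3847
V_1 = 2.3847 / l_1 = 2.3847 / 0.572 = 4.169056… → 4.17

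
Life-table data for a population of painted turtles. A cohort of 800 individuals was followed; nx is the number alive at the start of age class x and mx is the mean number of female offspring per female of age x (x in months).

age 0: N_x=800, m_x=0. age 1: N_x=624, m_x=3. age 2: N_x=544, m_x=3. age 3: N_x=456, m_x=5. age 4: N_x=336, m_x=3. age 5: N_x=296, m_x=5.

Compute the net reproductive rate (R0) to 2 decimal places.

10.34

lx = nx/n0 = nx/800: 1, 0.78, 0.68, 0.57, 0.42, 0.37
lx·mx by age: 0, 2.34, 2.04, 2.85, 1.26, 1.85
R0 = Σ lx·mx = 10.34 → 10.34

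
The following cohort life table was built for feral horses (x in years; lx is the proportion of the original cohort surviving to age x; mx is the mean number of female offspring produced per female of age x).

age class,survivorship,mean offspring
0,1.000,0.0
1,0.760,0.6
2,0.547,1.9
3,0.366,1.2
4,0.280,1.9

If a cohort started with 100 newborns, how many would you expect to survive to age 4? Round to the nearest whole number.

Expected survivors = N0 · l_4 = 100 × 0.280 = 28 → 28

28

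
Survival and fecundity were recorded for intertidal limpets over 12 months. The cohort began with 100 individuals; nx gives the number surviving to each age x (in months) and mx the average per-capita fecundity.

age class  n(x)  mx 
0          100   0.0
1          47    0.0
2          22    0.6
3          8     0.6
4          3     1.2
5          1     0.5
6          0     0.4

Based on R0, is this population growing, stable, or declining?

declining

lx = nx/n0 = nx/100: 1, 0.47, 0.22, 0.08, 0.03, 0.01, 0
R0 = Σ lx·mx = 0 + 0 + 0.132 + 0.048 + 0.036 + 0.005 + 0 = 0.221
R0 < 1, so the population is declining.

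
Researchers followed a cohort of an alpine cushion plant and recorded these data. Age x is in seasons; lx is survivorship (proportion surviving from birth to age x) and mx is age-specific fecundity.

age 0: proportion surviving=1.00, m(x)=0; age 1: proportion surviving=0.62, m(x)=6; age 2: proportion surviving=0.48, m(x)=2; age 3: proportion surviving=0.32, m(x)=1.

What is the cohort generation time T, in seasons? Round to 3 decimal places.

lx·mx: 0, 3.72, 0.96, 0.32 → R0 = 5
x·lx·mx: 0, 3.72, 1.92, 0.96 → Σ = 6.6
T = 6.6 / 5 = 1.32 → 1.320

1.320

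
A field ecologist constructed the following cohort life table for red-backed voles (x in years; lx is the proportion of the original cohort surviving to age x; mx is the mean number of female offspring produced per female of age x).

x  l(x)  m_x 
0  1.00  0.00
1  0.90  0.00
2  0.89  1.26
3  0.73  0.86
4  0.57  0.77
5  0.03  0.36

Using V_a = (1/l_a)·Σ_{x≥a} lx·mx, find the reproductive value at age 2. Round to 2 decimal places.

2.47

lx·mx for x ≥ 2: 1.1214, 0.6278, 0.4389, 0.0108 → sum = 2.1989
V_2 = 2.1989 / l_2 = 2.1989 / 0.89 = 2.470674… → 2.47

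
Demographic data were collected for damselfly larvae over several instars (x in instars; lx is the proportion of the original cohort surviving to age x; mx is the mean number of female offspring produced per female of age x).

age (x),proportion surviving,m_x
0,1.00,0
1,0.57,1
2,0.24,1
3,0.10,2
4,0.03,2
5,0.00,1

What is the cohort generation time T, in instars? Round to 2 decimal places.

1.77

lx·mx: 0, 0.57, 0.24, 0.2, 0.06, 0 → R0 = 1.07
x·lx·mx: 0, 0.57, 0.48, 0.6, 0.24, 0 → Σ = 1.89
T = 1.89 / 1.07 = 1.766355… → 1.77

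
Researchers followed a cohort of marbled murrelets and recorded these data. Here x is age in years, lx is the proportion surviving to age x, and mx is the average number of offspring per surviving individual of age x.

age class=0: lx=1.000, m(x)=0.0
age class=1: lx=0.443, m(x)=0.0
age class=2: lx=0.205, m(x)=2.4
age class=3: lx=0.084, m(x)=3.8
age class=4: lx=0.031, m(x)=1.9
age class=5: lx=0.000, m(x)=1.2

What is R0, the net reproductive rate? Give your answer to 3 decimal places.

0.870

lx·mx by age: 0, 0, 0.492, 0.3192, 0.0589, 0
R0 = Σ lx·mx = 0.8701 → 0.870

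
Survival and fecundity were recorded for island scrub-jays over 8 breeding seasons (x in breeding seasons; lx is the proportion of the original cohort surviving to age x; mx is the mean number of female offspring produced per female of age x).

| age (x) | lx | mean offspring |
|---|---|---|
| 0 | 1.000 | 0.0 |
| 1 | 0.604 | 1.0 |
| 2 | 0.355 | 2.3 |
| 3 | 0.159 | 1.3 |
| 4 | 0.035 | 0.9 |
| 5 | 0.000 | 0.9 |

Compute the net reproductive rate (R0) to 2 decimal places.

1.66

lx·mx by age: 0, 0.604, 0.8165, 0.2067, 0.0315, 0
R0 = Σ lx·mx = 1.6587 → 1.66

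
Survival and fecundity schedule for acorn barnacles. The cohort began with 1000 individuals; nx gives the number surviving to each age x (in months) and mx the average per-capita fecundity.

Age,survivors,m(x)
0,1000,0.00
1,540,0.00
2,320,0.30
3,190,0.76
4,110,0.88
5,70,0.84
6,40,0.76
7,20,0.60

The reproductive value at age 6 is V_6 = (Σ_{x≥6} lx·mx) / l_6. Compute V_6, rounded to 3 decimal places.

lx = nx/n0 = nx/1000: 1, 0.54, 0.32, 0.19, 0.11, 0.07, 0.04, 0.02
lx·mx for x ≥ 6: 0.0304, 0.012 → sum = 0.0424
V_6 = 0.0424 / l_6 = 0.0424 / 0.04 = 1.06 → 1.060

1.060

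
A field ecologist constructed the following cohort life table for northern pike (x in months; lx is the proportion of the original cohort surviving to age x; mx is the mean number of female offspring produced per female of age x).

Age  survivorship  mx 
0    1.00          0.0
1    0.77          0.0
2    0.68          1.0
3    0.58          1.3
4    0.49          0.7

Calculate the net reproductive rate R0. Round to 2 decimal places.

lx·mx by age: 0, 0, 0.68, 0.754, 0.343
R0 = Σ lx·mx = 1.777 → 1.78

1.78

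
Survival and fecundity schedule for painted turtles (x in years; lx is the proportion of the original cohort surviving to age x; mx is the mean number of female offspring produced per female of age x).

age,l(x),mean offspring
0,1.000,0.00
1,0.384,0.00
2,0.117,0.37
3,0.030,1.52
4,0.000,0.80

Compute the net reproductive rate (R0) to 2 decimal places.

0.09

lx·mx by age: 0, 0, 0.04329, 0.0456, 0
R0 = Σ lx·mx = 0.08889 → 0.09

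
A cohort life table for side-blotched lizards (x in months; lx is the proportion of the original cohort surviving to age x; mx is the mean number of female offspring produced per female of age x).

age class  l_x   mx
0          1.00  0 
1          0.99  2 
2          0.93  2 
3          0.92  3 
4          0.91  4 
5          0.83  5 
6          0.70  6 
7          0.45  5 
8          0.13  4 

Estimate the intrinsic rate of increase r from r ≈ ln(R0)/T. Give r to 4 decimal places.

R0 = Σ lx·mx = 0 + 1.98 + 1.86 + 2.76 + 3.64 + 4.15 + 4.2 + 2.25 + 0.52 = 21.36
Σ x·lx·mx = 94.4; T = 94.4/21.36 = 4.41948…
r ≈ ln(R0)/T = ln(21.36)/4.41948… = 0.692734… → 0.6927

0.6927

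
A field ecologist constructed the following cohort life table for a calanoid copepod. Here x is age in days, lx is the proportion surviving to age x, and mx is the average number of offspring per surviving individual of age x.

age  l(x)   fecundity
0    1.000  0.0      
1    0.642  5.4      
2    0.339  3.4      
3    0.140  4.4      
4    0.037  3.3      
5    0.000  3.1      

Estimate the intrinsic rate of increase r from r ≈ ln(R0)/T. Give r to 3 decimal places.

1.109

R0 = Σ lx·mx = 0 + 3.4668 + 1.1526 + 0.616 + 0.1221 + 0 = 5.3575
Σ x·lx·mx = 8.1084; T = 8.1084/5.3575 = 1.51347…
r ≈ ln(R0)/T = ln(5.3575)/1.51347… = 1.10904… → 1.109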